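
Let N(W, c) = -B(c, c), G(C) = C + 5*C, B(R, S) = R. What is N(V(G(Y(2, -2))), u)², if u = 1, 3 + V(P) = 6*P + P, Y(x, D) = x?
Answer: 1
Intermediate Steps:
G(C) = 6*C
V(P) = -3 + 7*P (V(P) = -3 + (6*P + P) = -3 + 7*P)
N(W, c) = -c
N(V(G(Y(2, -2))), u)² = (-1*1)² = (-1)² = 1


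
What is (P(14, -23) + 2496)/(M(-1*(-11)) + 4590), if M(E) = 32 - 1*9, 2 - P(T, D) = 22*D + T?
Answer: 2990/4613 ≈ 0.64817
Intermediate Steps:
P(T, D) = 2 - T - 22*D (P(T, D) = 2 - (22*D + T) = 2 - (T + 22*D) = 2 + (-T - 22*D) = 2 - T - 22*D)
M(E) = 23 (M(E) = 32 - 9 = 23)
(P(14, -23) + 2496)/(M(-1*(-11)) + 4590) = ((2 - 1*14 - 22*(-23)) + 2496)/(23 + 4590) = ((2 - 14 + 506) + 2496)/4613 = (494 + 2496)*(1/4613) = 2990*(1/4613) = 2990/4613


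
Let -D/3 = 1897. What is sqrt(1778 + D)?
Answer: I*sqrt(3913) ≈ 62.554*I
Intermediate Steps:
D = -5691 (D = -3*1897 = -5691)
sqrt(1778 + D) = sqrt(1778 - 5691) = sqrt(-3913) = I*sqrt(3913)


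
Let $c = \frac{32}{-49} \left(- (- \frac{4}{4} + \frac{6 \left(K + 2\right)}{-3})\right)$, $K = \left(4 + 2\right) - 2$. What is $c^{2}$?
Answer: $\frac{173056}{2401} \approx 72.077$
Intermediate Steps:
$K = 4$ ($K = 6 - 2 = 4$)
$c = - \frac{416}{49}$ ($c = \frac{32}{-49} \left(- (- \frac{4}{4} + \frac{6 \left(4 + 2\right)}{-3})\right) = 32 \left(- \frac{1}{49}\right) \left(- (\left(-4\right) \frac{1}{4} + 6 \cdot 6 \left(- \frac{1}{3}\right))\right) = - \frac{32 \left(- (-1 + 36 \left(- \frac{1}{3}\right))\right)}{49} = - \frac{32 \left(- (-1 - 12)\right)}{49} = - \frac{32 \left(\left(-1\right) \left(-13\right)\right)}{49} = \left(- \frac{32}{49}\right) 13 = - \frac{416}{49} \approx -8.4898$)
$c^{2} = \left(- \frac{416}{49}\right)^{2} = \frac{173056}{2401}$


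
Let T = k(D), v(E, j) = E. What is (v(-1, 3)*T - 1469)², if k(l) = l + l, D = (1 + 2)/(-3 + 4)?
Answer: 2175625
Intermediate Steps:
D = 3 (D = 3/1 = 3*1 = 3)
k(l) = 2*l
T = 6 (T = 2*3 = 6)
(v(-1, 3)*T - 1469)² = (-1*6 - 1469)² = (-6 - 1469)² = (-1475)² = 2175625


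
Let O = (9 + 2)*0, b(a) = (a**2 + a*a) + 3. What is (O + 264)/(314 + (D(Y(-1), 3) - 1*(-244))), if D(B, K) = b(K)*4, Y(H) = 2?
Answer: 44/107 ≈ 0.41121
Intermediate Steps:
b(a) = 3 + 2*a**2 (b(a) = (a**2 + a**2) + 3 = 2*a**2 + 3 = 3 + 2*a**2)
O = 0 (O = 11*0 = 0)
D(B, K) = 12 + 8*K**2 (D(B, K) = (3 + 2*K**2)*4 = 12 + 8*K**2)
(O + 264)/(314 + (D(Y(-1), 3) - 1*(-244))) = (0 + 264)/(314 + ((12 + 8*3**2) - 1*(-244))) = 264/(314 + ((12 + 8*9) + 244)) = 264/(314 + ((12 + 72) + 244)) = 264/(314 + (84 + 244)) = 264/(314 + 328) = 264/642 = 264*(1/642) = 44/107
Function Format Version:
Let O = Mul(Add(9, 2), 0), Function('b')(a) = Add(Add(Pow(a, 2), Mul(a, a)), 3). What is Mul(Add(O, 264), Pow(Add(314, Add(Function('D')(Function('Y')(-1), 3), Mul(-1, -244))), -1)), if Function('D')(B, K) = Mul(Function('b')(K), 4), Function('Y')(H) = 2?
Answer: Rational(44, 107) ≈ 0.41121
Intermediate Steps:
Function('b')(a) = Add(3, Mul(2, Pow(a, 2))) (Function('b')(a) = Add(Add(Pow(a, 2), Pow(a, 2)), 3) = Add(Mul(2, Pow(a, 2)), 3) = Add(3, Mul(2, Pow(a, 2))))
O = 0 (O = Mul(11, 0) = 0)
Function('D')(B, K) = Add(12, Mul(8, Pow(K, 2))) (Function('D')(B, K) = Mul(Add(3, Mul(2, Pow(K, 2))), 4) = Add(12, Mul(8, Pow(K, 2))))
Mul(Add(O, 264), Pow(Add(314, Add(Function('D')(Function('Y')(-1), 3), Mul(-1, -244))), -1)) = Mul(Add(0, 264), Pow(Add(314, Add(Add(12, Mul(8, Pow(3, 2))), Mul(-1, -244))), -1)) = Mul(264, Pow(Add(314, Add(Add(12, Mul(8, 9)), 244)), -1)) = Mul(264, Pow(Add(314, Add(Add(12, 72), 244)), -1)) = Mul(264, Pow(Add(314, Add(84, 244)), -1)) = Mul(264, Pow(Add(314, 328), -1)) = Mul(264, Pow(642, -1)) = Mul(264, Rational(1, 642)) = Rational(44, 107)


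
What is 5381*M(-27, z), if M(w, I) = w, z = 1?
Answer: -145287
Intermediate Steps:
5381*M(-27, z) = 5381*(-27) = -145287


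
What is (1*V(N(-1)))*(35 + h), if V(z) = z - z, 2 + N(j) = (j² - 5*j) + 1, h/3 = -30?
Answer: 0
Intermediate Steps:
h = -90 (h = 3*(-30) = -90)
N(j) = -1 + j² - 5*j (N(j) = -2 + ((j² - 5*j) + 1) = -2 + (1 + j² - 5*j) = -1 + j² - 5*j)
V(z) = 0
(1*V(N(-1)))*(35 + h) = (1*0)*(35 - 90) = 0*(-55) = 0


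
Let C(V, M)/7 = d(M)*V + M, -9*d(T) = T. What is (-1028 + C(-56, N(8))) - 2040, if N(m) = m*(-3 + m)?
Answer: -9412/9 ≈ -1045.8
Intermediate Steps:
d(T) = -T/9
C(V, M) = 7*M - 7*M*V/9 (C(V, M) = 7*((-M/9)*V + M) = 7*(-M*V/9 + M) = 7*(M - M*V/9) = 7*M - 7*M*V/9)
(-1028 + C(-56, N(8))) - 2040 = (-1028 + 7*(8*(-3 + 8))*(9 - 1*(-56))/9) - 2040 = (-1028 + 7*(8*5)*(9 + 56)/9) - 2040 = (-1028 + (7/9)*40*65) - 2040 = (-1028 + 18200/9) - 2040 = 8948/9 - 2040 = -9412/9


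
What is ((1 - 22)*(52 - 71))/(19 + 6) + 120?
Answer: 3399/25 ≈ 135.96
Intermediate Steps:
((1 - 22)*(52 - 71))/(19 + 6) + 120 = -21*(-19)/25 + 120 = 399*(1/25) + 120 = 399/25 + 120 = 3399/25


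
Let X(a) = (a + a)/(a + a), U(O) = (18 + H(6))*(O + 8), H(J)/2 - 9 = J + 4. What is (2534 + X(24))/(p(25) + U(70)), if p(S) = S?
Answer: 2535/4393 ≈ 0.57705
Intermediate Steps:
H(J) = 26 + 2*J (H(J) = 18 + 2*(J + 4) = 18 + 2*(4 + J) = 18 + (8 + 2*J) = 26 + 2*J)
U(O) = 448 + 56*O (U(O) = (18 + (26 + 2*6))*(O + 8) = (18 + (26 + 12))*(8 + O) = (18 + 38)*(8 + O) = 56*(8 + O) = 448 + 56*O)
X(a) = 1 (X(a) = (2*a)/((2*a)) = (2*a)*(1/(2*a)) = 1)
(2534 + X(24))/(p(25) + U(70)) = (2534 + 1)/(25 + (448 + 56*70)) = 2535/(25 + (448 + 3920)) = 2535/(25 + 4368) = 2535/4393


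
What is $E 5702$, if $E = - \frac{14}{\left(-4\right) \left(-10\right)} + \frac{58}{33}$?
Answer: $\frac{2648579}{330} \approx 8026.0$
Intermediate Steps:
$E = \frac{929}{660}$ ($E = - \frac{14}{40} + 58 \cdot \frac{1}{33} = \left(-14\right) \frac{1}{40} + \frac{58}{33} = - \frac{7}{20} + \frac{58}{33} = \frac{929}{660} \approx 1.4076$)
$E 5702 = \frac{929}{660} \cdot 5702 = \frac{2648579}{330}$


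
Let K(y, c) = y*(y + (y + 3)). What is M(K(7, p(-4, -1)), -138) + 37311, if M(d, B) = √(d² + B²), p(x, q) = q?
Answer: 37311 + √33205 ≈ 37493.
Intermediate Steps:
K(y, c) = y*(3 + 2*y) (K(y, c) = y*(y + (3 + y)) = y*(3 + 2*y))
M(d, B) = √(B² + d²)
M(K(7, p(-4, -1)), -138) + 37311 = √((-138)² + (7*(3 + 2*7))²) + 37311 = √(19044 + (7*(3 + 14))²) + 37311 = √(19044 + (7*17)²) + 37311 = √(19044 + 119²) + 37311 = √(19044 + 14161) + 37311 = √33205 + 37311 = 37311 + √33205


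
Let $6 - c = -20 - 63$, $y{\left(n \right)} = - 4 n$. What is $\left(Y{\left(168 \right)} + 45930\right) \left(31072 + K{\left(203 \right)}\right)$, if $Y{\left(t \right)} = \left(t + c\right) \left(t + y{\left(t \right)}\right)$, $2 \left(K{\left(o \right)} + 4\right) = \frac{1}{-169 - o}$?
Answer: $- \frac{322055596403}{124} \approx -2.5972 \cdot 10^{9}$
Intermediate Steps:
$K{\left(o \right)} = -4 + \frac{1}{2 \left(-169 - o\right)}$
$c = 89$ ($c = 6 - \left(-20 - 63\right) = 6 - -83 = 6 + 83 = 89$)
$Y{\left(t \right)} = - 3 t \left(89 + t\right)$ ($Y{\left(t \right)} = \left(t + 89\right) \left(t - 4 t\right) = \left(89 + t\right) \left(- 3 t\right) = - 3 t \left(89 + t\right)$)
$\left(Y{\left(168 \right)} + 45930\right) \left(31072 + K{\left(203 \right)}\right) = \left(3 \cdot 168 \left(-89 - 168\right) + 45930\right) \left(31072 + \frac{-1353 - 1624}{2 \left(169 + 203\right)}\right) = \left(3 \cdot 168 \left(-89 - 168\right) + 45930\right) \left(31072 + \frac{-1353 - 1624}{2 \cdot 372}\right) = \left(3 \cdot 168 \left(-257\right) + 45930\right) \left(31072 + \frac{1}{2} \cdot \frac{1}{372} \left(-2977\right)\right) = \left(-129528 + 45930\right) \left(31072 - \frac{2977}{744}\right) = \left(-83598\right) \frac{23114591}{744} = - \frac{322055596403}{124}$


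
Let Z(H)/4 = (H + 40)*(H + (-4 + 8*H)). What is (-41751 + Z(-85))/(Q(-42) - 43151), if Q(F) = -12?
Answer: -96669/43163 ≈ -2.2396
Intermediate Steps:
Z(H) = 4*(-4 + 9*H)*(40 + H) (Z(H) = 4*((H + 40)*(H + (-4 + 8*H))) = 4*((40 + H)*(-4 + 9*H)) = 4*((-4 + 9*H)*(40 + H)) = 4*(-4 + 9*H)*(40 + H))
(-41751 + Z(-85))/(Q(-42) - 43151) = (-41751 + (-640 + 36*(-85)² + 1424*(-85)))/(-12 - 43151) = (-41751 + (-640 + 36*7225 - 121040))/(-43163) = (-41751 + (-640 + 260100 - 121040))*(-1/43163) = (-41751 + 138420)*(-1/43163) = 96669*(-1/43163) = -96669/43163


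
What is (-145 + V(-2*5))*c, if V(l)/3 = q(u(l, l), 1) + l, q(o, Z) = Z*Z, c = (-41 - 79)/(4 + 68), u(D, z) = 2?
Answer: 860/3 ≈ 286.67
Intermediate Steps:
c = -5/3 (c = -120/72 = -120*1/72 = -5/3 ≈ -1.6667)
q(o, Z) = Z**2
V(l) = 3 + 3*l (V(l) = 3*(1**2 + l) = 3*(1 + l) = 3 + 3*l)
(-145 + V(-2*5))*c = (-145 + (3 + 3*(-2*5)))*(-5/3) = (-145 + (3 + 3*(-10)))*(-5/3) = (-145 + (3 - 30))*(-5/3) = (-145 - 27)*(-5/3) = -172*(-5/3) = 860/3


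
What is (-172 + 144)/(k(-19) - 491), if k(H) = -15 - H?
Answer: 28/487 ≈ 0.057495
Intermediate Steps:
(-172 + 144)/(k(-19) - 491) = (-172 + 144)/((-15 - 1*(-19)) - 491) = -28/((-15 + 19) - 491) = -28/(4 - 491) = -28/(-487) = -1/487*(-28) = 28/487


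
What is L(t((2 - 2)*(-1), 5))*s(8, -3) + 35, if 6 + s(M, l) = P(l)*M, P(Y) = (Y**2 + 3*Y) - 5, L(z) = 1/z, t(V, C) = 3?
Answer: 59/3 ≈ 19.667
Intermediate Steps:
P(Y) = -5 + Y**2 + 3*Y
s(M, l) = -6 + M*(-5 + l**2 + 3*l) (s(M, l) = -6 + (-5 + l**2 + 3*l)*M = -6 + M*(-5 + l**2 + 3*l))
L(t((2 - 2)*(-1), 5))*s(8, -3) + 35 = (-6 + 8*(-5 + (-3)**2 + 3*(-3)))/3 + 35 = (-6 + 8*(-5 + 9 - 9))/3 + 35 = (-6 + 8*(-5))/3 + 35 = (-6 - 40)/3 + 35 = (1/3)*(-46) + 35 = -46/3 + 35 = 59/3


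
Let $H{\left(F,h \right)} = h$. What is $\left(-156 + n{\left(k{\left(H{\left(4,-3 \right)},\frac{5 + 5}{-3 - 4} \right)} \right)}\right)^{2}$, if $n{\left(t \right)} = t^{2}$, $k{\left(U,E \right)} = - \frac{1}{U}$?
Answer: $\frac{1968409}{81} \approx 24301.0$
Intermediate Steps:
$\left(-156 + n{\left(k{\left(H{\left(4,-3 \right)},\frac{5 + 5}{-3 - 4} \right)} \right)}\right)^{2} = \left(-156 + \left(- \frac{1}{-3}\right)^{2}\right)^{2} = \left(-156 + \left(\left(-1\right) \left(- \frac{1}{3}\right)\right)^{2}\right)^{2} = \left(-156 + \left(\frac{1}{3}\right)^{2}\right)^{2} = \left(-156 + \frac{1}{9}\right)^{2} = \left(- \frac{1403}{9}\right)^{2} = \frac{1968409}{81}$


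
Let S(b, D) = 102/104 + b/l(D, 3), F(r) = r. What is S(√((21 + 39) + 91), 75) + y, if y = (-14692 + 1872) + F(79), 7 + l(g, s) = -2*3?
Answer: -662481/52 - √151/13 ≈ -12741.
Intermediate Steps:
l(g, s) = -13 (l(g, s) = -7 - 2*3 = -7 - 6 = -13)
S(b, D) = 51/52 - b/13 (S(b, D) = 102/104 + b/(-13) = 102*(1/104) + b*(-1/13) = 51/52 - b/13)
y = -12741 (y = (-14692 + 1872) + 79 = -12820 + 79 = -12741)
S(√((21 + 39) + 91), 75) + y = (51/52 - √((21 + 39) + 91)/13) - 12741 = (51/52 - √(60 + 91)/13) - 12741 = (51/52 - √151/13) - 12741 = -662481/52 - √151/13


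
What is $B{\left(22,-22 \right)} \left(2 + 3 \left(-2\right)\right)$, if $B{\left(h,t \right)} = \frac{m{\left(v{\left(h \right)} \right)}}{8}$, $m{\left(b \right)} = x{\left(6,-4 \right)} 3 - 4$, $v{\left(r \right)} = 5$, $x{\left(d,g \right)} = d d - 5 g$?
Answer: $-82$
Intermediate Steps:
$x{\left(d,g \right)} = d^{2} - 5 g$
$m{\left(b \right)} = 164$ ($m{\left(b \right)} = \left(6^{2} - -20\right) 3 - 4 = \left(36 + 20\right) 3 - 4 = 56 \cdot 3 - 4 = 168 - 4 = 164$)
$B{\left(h,t \right)} = \frac{41}{2}$ ($B{\left(h,t \right)} = \frac{164}{8} = 164 \cdot \frac{1}{8} = \frac{41}{2}$)
$B{\left(22,-22 \right)} \left(2 + 3 \left(-2\right)\right) = \frac{41 \left(2 + 3 \left(-2\right)\right)}{2} = \frac{41 \left(2 - 6\right)}{2} = \frac{41}{2} \left(-4\right) = -82$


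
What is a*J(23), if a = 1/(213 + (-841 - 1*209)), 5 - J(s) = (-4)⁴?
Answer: 251/837 ≈ 0.29988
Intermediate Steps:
J(s) = -251 (J(s) = 5 - 1*(-4)⁴ = 5 - 1*256 = 5 - 256 = -251)
a = -1/837 (a = 1/(213 + (-841 - 209)) = 1/(213 - 1050) = 1/(-837) = -1/837 ≈ -0.0011947)
a*J(23) = -1/837*(-251) = 251/837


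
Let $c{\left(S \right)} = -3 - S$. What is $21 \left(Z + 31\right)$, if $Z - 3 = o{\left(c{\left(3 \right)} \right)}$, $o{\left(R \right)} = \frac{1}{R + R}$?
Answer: $\frac{2849}{4} \approx 712.25$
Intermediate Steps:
$o{\left(R \right)} = \frac{1}{2 R}$
$Z = \frac{35}{12}$ ($Z = 3 + \frac{1}{2 \left(-3 - 3\right)} = 3 + \frac{1}{2 \left(-6\right)} = 3 + \frac{1}{2} \left(- \frac{1}{6}\right) = 3 - \frac{1}{12} = \frac{35}{12} \approx 2.9167$)
$21 \left(Z + 31\right) = 21 \left(\frac{35}{12} + 31\right) = 21 \cdot \frac{407}{12} = \frac{2849}{4}$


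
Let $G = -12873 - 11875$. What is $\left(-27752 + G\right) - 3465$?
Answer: $-55965$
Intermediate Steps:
$G = -24748$ ($G = -12873 - 11875 = -24748$)
$\left(-27752 + G\right) - 3465 = \left(-27752 - 24748\right) - 3465 = -52500 - 3465 = -55965$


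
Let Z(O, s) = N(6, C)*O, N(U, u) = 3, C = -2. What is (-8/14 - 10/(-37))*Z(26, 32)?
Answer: -6084/259 ≈ -23.490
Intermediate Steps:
Z(O, s) = 3*O
(-8/14 - 10/(-37))*Z(26, 32) = (-8/14 - 10/(-37))*(3*26) = (-8*1/14 - 10*(-1/37))*78 = (-4/7 + 10/37)*78 = -78/259*78 = -6084/259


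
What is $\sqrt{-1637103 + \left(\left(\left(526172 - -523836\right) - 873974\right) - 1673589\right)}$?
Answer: $i \sqrt{3134658} \approx 1770.5 i$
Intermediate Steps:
$\sqrt{-1637103 + \left(\left(\left(526172 - -523836\right) - 873974\right) - 1673589\right)} = \sqrt{-1637103 + \left(\left(\left(526172 + 523836\right) - 873974\right) - 1673589\right)} = \sqrt{-1637103 + \left(\left(1050008 - 873974\right) - 1673589\right)} = \sqrt{-1637103 + \left(176034 - 1673589\right)} = \sqrt{-1637103 - 1497555} = \sqrt{-3134658} = i \sqrt{3134658}$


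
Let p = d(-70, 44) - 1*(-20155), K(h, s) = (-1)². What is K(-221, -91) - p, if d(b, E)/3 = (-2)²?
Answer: -20166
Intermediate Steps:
d(b, E) = 12 (d(b, E) = 3*(-2)² = 3*4 = 12)
K(h, s) = 1
p = 20167 (p = 12 - 1*(-20155) = 12 + 20155 = 20167)
K(-221, -91) - p = 1 - 1*20167 = 1 - 20167 = -20166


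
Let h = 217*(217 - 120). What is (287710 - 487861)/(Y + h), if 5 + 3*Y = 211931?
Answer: -200151/91691 ≈ -2.1829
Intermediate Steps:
h = 21049 (h = 217*97 = 21049)
Y = 70642 (Y = -5/3 + (⅓)*211931 = -5/3 + 211931/3 = 70642)
(287710 - 487861)/(Y + h) = (287710 - 487861)/(70642 + 21049) = -200151/91691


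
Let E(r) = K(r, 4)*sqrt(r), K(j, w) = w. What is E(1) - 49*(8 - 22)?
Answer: 690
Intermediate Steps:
E(r) = 4*sqrt(r)
E(1) - 49*(8 - 22) = 4*sqrt(1) - 49*(8 - 22) = 4*1 - 49*(-14) = 4 + 686 = 690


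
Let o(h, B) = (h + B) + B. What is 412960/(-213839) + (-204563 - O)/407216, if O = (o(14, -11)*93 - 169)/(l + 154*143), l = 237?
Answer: -589606013302337/242285492805502 ≈ -2.4335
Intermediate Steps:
o(h, B) = h + 2*B (o(h, B) = (B + h) + B = h + 2*B)
O = -913/22259 (O = ((14 + 2*(-11))*93 - 169)/(237 + 154*143) = ((14 - 22)*93 - 169)/(237 + 22022) = (-8*93 - 169)/22259 = (-744 - 169)*(1/22259) = -913*1/22259 = -913/22259 ≈ -0.041017)
412960/(-213839) + (-204563 - O)/407216 = 412960/(-213839) + (-204563 - 1*(-913/22259))/407216 = 412960*(-1/213839) + (-204563 + 913/22259)*(1/407216) = -412960/213839 - 4553366904/22259*1/407216 = -412960/213839 - 569170863/1133027618 = -589606013302337/242285492805502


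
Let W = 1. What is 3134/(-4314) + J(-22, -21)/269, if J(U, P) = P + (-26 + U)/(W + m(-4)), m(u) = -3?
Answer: -415052/580233 ≈ -0.71532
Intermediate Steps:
J(U, P) = 13 + P - U/2 (J(U, P) = P + (-26 + U)/(1 - 3) = P + (-26 + U)/(-2) = P + (-26 + U)*(-½) = P + (13 - U/2) = 13 + P - U/2)
3134/(-4314) + J(-22, -21)/269 = 3134/(-4314) + (13 - 21 - ½*(-22))/269 = 3134*(-1/4314) + (13 - 21 + 11)*(1/269) = -1567/2157 + 3*(1/269) = -1567/2157 + 3/269 = -415052/580233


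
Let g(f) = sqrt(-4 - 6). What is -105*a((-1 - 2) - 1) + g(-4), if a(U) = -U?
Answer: -420 + I*sqrt(10) ≈ -420.0 + 3.1623*I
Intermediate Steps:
g(f) = I*sqrt(10) (g(f) = sqrt(-10) = I*sqrt(10))
-105*a((-1 - 2) - 1) + g(-4) = -(-105)*((-1 - 2) - 1) + I*sqrt(10) = -(-105)*(-3 - 1) + I*sqrt(10) = -(-105)*(-4) + I*sqrt(10) = -105*4 + I*sqrt(10) = -420 + I*sqrt(10)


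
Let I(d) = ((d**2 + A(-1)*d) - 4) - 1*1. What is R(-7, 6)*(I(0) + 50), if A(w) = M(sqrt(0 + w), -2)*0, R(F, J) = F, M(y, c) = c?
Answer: -315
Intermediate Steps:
A(w) = 0 (A(w) = -2*0 = 0)
I(d) = -5 + d**2 (I(d) = ((d**2 + 0*d) - 4) - 1*1 = ((d**2 + 0) - 4) - 1 = (d**2 - 4) - 1 = (-4 + d**2) - 1 = -5 + d**2)
R(-7, 6)*(I(0) + 50) = -7*((-5 + 0**2) + 50) = -7*((-5 + 0) + 50) = -7*(-5 + 50) = -7*45 = -315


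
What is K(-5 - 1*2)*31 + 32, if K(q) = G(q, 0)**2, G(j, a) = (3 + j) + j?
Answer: 3783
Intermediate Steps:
G(j, a) = 3 + 2*j
K(q) = (3 + 2*q)**2
K(-5 - 1*2)*31 + 32 = (3 + 2*(-5 - 1*2))**2*31 + 32 = (3 + 2*(-5 - 2))**2*31 + 32 = (3 + 2*(-7))**2*31 + 32 = (3 - 14)**2*31 + 32 = (-11)**2*31 + 32 = 121*31 + 32 = 3751 + 32 = 3783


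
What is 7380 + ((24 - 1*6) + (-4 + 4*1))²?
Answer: 7704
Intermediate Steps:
7380 + ((24 - 1*6) + (-4 + 4*1))² = 7380 + ((24 - 6) + (-4 + 4))² = 7380 + (18 + 0)² = 7380 + 18² = 7380 + 324 = 7704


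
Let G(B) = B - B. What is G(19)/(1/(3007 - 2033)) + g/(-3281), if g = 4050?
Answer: -4050/3281 ≈ -1.2344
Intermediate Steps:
G(B) = 0
G(19)/(1/(3007 - 2033)) + g/(-3281) = 0/(1/(3007 - 2033)) + 4050/(-3281) = 0/(1/974) + 4050*(-1/3281) = 0/(1/974) - 4050/3281 = 0*974 - 4050/3281 = 0 - 4050/3281 = -4050/3281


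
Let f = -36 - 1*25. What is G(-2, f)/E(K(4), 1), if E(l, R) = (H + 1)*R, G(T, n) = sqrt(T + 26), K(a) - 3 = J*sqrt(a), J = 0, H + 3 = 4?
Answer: sqrt(6) ≈ 2.4495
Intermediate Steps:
H = 1 (H = -3 + 4 = 1)
f = -61 (f = -36 - 25 = -61)
K(a) = 3 (K(a) = 3 + 0*sqrt(a) = 3 + 0 = 3)
G(T, n) = sqrt(26 + T)
E(l, R) = 2*R (E(l, R) = (1 + 1)*R = 2*R)
G(-2, f)/E(K(4), 1) = sqrt(26 - 2)/((2*1)) = sqrt(24)/2 = (2*sqrt(6))*(1/2) = sqrt(6)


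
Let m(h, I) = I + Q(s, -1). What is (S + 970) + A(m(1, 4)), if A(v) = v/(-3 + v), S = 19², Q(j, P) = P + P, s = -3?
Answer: 1329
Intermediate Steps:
Q(j, P) = 2*P
m(h, I) = -2 + I (m(h, I) = I + 2*(-1) = I - 2 = -2 + I)
S = 361
A(v) = v/(-3 + v)
(S + 970) + A(m(1, 4)) = (361 + 970) + (-2 + 4)/(-3 + (-2 + 4)) = 1331 + 2/(-3 + 2) = 1331 + 2/(-1) = 1331 + 2*(-1) = 1331 - 2 = 1329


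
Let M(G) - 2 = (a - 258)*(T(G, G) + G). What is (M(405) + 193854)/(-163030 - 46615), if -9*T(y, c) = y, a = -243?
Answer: -13496/209645 ≈ -0.064376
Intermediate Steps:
T(y, c) = -y/9
M(G) = 2 - 1336*G/3 (M(G) = 2 + (-243 - 258)*(-G/9 + G) = 2 - 1336*G/3)
(M(405) + 193854)/(-163030 - 46615) = ((2 - 1336/3*405) + 193854)/(-163030 - 46615) = ((2 - 180360) + 193854)/(-209645) = (-180358 + 193854)*(-1/209645) = 13496*(-1/209645) = -13496/209645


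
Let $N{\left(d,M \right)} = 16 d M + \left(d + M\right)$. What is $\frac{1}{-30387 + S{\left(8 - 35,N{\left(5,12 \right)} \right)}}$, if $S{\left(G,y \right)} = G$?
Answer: $- \frac{1}{30414} \approx -3.288 \cdot 10^{-5}$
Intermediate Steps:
$N{\left(d,M \right)} = M + d + 16 M d$ ($N{\left(d,M \right)} = 16 M d + \left(M + d\right) = M + d + 16 M d$)
$\frac{1}{-30387 + S{\left(8 - 35,N{\left(5,12 \right)} \right)}} = \frac{1}{-30387 + \left(8 - 35\right)} = \frac{1}{-30387 - 27} = \frac{1}{-30414} = - \frac{1}{30414}$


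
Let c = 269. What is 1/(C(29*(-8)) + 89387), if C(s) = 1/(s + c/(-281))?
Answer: 65461/5851362126 ≈ 1.1187e-5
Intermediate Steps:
C(s) = 1/(-269/281 + s) (C(s) = 1/(s + 269/(-281)) = 1/(s + 269*(-1/281)) = 1/(s - 269/281) = 1/(-269/281 + s))
1/(C(29*(-8)) + 89387) = 1/(281/(-269 + 281*(29*(-8))) + 89387) = 1/(281/(-269 + 281*(-232)) + 89387) = 1/(281/(-269 - 65192) + 89387) = 1/(281/(-65461) + 89387) = 1/(281*(-1/65461) + 89387) = 1/(-281/65461 + 89387) = 1/(5851362126/65461) = 65461/5851362126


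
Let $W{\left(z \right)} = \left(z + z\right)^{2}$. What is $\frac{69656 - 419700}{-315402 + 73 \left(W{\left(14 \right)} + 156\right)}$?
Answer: $\frac{175022}{123391} \approx 1.4184$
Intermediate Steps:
$W{\left(z \right)} = 4 z^{2}$ ($W{\left(z \right)} = \left(2 z\right)^{2} = 4 z^{2}$)
$\frac{69656 - 419700}{-315402 + 73 \left(W{\left(14 \right)} + 156\right)} = \frac{69656 - 419700}{-315402 + 73 \left(4 \cdot 14^{2} + 156\right)} = - \frac{350044}{-315402 + 73 \left(4 \cdot 196 + 156\right)} = - \frac{350044}{-315402 + 73 \left(784 + 156\right)} = - \frac{350044}{-315402 + 73 \cdot 940} = - \frac{350044}{-315402 + 68620} = - \frac{350044}{-246782} = \left(-350044\right) \left(- \frac{1}{246782}\right) = \frac{175022}{123391}$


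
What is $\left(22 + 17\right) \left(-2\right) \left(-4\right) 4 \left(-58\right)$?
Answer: $-72384$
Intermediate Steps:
$\left(22 + 17\right) \left(-2\right) \left(-4\right) 4 \left(-58\right) = 39 \cdot 8 \cdot 4 \left(-58\right) = 39 \cdot 32 \left(-58\right) = 1248 \left(-58\right) = -72384$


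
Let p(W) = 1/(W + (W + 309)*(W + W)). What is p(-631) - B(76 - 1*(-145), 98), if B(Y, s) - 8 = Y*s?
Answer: -8790611177/405733 ≈ -21666.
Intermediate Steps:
B(Y, s) = 8 + Y*s
p(W) = 1/(W + 2*W*(309 + W)) (p(W) = 1/(W + (309 + W)*(2*W)) = 1/(W + 2*W*(309 + W)))
p(-631) - B(76 - 1*(-145), 98) = 1/((-631)*(619 + 2*(-631))) - (8 + (76 - 1*(-145))*98) = -1/(631*(619 - 1262)) - (8 + (76 + 145)*98) = -1/631/(-643) - (8 + 221*98) = -1/631*(-1/643) - (8 + 21658) = 1/405733 - 1*21666 = 1/405733 - 21666 = -8790611177/405733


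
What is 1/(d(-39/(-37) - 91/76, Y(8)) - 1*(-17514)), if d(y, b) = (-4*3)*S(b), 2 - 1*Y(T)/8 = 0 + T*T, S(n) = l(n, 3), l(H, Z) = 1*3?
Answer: 1/17478 ≈ 5.7215e-5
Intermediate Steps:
l(H, Z) = 3
S(n) = 3
Y(T) = 16 - 8*T**2 (Y(T) = 16 - 8*(0 + T*T) = 16 - 8*(0 + T**2) = 16 - 8*T**2)
d(y, b) = -36 (d(y, b) = -4*3*3 = -12*3 = -36)
1/(d(-39/(-37) - 91/76, Y(8)) - 1*(-17514)) = 1/(-36 - 1*(-17514)) = 1/(-36 + 17514) = 1/17478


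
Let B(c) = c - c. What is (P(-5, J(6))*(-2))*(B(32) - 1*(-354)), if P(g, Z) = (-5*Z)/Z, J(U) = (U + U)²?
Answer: 3540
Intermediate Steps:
B(c) = 0
J(U) = 4*U² (J(U) = (2*U)² = 4*U²)
P(g, Z) = -5
(P(-5, J(6))*(-2))*(B(32) - 1*(-354)) = (-5*(-2))*(0 - 1*(-354)) = 10*(0 + 354) = 10*354 = 3540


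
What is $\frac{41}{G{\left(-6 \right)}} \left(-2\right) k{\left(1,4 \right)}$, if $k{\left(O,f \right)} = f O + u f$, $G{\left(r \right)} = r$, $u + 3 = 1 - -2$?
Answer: $\frac{164}{3} \approx 54.667$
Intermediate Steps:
$u = 0$ ($u = -3 + \left(1 - -2\right) = -3 + \left(1 + 2\right) = -3 + 3 = 0$)
$k{\left(O,f \right)} = O f$ ($k{\left(O,f \right)} = f O + 0 f = O f + 0 = O f$)
$\frac{41}{G{\left(-6 \right)}} \left(-2\right) k{\left(1,4 \right)} = \frac{41}{-6} \left(-2\right) 1 \cdot 4 = 41 \left(- \frac{1}{6}\right) \left(-2\right) 4 = \left(- \frac{41}{6}\right) \left(-2\right) 4 = \frac{41}{3} \cdot 4 = \frac{164}{3}$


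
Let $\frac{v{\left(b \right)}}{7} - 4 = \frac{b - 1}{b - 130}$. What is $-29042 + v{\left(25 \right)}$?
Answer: $- \frac{145078}{5} \approx -29016.0$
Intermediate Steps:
$v{\left(b \right)} = 28 + \frac{7 \left(-1 + b\right)}{-130 + b}$ ($v{\left(b \right)} = 28 + 7 \frac{b - 1}{b - 130} = 28 + 7 \frac{-1 + b}{-130 + b} = 28 + \frac{7 \left(-1 + b\right)}{-130 + b}$)
$-29042 + v{\left(25 \right)} = -29042 + \frac{7 \left(-521 + 5 \cdot 25\right)}{-130 + 25} = -29042 + \frac{7 \left(-521 + 125\right)}{-105} = -29042 + 7 \left(- \frac{1}{105}\right) \left(-396\right) = -29042 + \frac{132}{5} = - \frac{145078}{5}$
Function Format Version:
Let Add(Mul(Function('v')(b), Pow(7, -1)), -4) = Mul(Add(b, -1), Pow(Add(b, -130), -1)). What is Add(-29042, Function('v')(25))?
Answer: Rational(-145078, 5) ≈ -29016.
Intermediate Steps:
Function('v')(b) = Add(28, Mul(7, Pow(Add(-130, b), -1), Add(-1, b))) (Function('v')(b) = Add(28, Mul(7, Mul(Add(b, -1), Pow(Add(b, -130), -1)))) = Add(28, Mul(7, Mul(Add(-1, b), Pow(Add(-130, b), -1)))) = Add(28, Mul(7, Mul(Pow(Add(-130, b), -1), Add(-1, b)))) = Add(28, Mul(7, Pow(Add(-130, b), -1), Add(-1, b))))
Add(-29042, Function('v')(25)) = Add(-29042, Mul(7, Pow(Add(-130, 25), -1), Add(-521, Mul(5, 25)))) = Add(-29042, Mul(7, Pow(-105, -1), Add(-521, 125))) = Add(-29042, Mul(7, Rational(-1, 105), -396)) = Add(-29042, Rational(132, 5)) = Rational(-145078, 5)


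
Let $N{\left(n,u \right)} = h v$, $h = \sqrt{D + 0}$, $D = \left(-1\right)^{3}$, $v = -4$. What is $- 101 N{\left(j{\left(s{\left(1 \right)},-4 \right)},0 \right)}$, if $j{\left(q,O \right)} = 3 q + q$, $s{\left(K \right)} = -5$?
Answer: $404 i \approx 404.0 i$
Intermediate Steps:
$D = -1$
$h = i$ ($h = \sqrt{-1 + 0} = \sqrt{-1} = i \approx 1.0 i$)
$j{\left(q,O \right)} = 4 q$
$N{\left(n,u \right)} = - 4 i$ ($N{\left(n,u \right)} = i \left(-4\right) = - 4 i$)
$- 101 N{\left(j{\left(s{\left(1 \right)},-4 \right)},0 \right)} = - 101 \left(- 4 i\right) = 404 i$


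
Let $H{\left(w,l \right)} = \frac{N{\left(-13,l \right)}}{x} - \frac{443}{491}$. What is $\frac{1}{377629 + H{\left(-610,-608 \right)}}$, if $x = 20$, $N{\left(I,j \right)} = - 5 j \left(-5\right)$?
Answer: $\frac{491}{185042236} \approx 2.6534 \cdot 10^{-6}$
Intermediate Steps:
$N{\left(I,j \right)} = 25 j$
$H{\left(w,l \right)} = - \frac{443}{491} + \frac{5 l}{4}$ ($H{\left(w,l \right)} = \frac{25 l}{20} - \frac{443}{491} = 25 l \frac{1}{20} - \frac{443}{491} = \frac{5 l}{4} - \frac{443}{491} = - \frac{443}{491} + \frac{5 l}{4}$)
$\frac{1}{377629 + H{\left(-610,-608 \right)}} = \frac{1}{377629 + \left(- \frac{443}{491} + \frac{5}{4} \left(-608\right)\right)} = \frac{1}{377629 - \frac{373603}{491}} = \frac{1}{\frac{185042236}{491}} = \frac{491}{185042236}$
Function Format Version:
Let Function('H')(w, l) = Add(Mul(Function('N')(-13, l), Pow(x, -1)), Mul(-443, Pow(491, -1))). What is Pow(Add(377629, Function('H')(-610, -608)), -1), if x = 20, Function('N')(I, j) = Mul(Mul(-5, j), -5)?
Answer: Rational(491, 185042236) ≈ 2.6534e-6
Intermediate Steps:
Function('N')(I, j) = Mul(25, j)
Function('H')(w, l) = Add(Rational(-443, 491), Mul(Rational(5, 4), l)) (Function('H')(w, l) = Add(Mul(Mul(25, l), Pow(20, -1)), Mul(-443, Pow(491, -1))) = Add(Mul(Mul(25, l), Rational(1, 20)), Mul(-443, Rational(1, 491))) = Add(Mul(Rational(5, 4), l), Rational(-443, 491)) = Add(Rational(-443, 491), Mul(Rational(5, 4), l)))
Pow(Add(377629, Function('H')(-610, -608)), -1) = Pow(Add(377629, Add(Rational(-443, 491), Mul(Rational(5, 4), -608))), -1) = Pow(Add(377629, Add(Rational(-443, 491), -760)), -1) = Pow(Add(377629, Rational(-373603, 491)), -1) = Pow(Rational(185042236, 491), -1) = Rational(491, 185042236)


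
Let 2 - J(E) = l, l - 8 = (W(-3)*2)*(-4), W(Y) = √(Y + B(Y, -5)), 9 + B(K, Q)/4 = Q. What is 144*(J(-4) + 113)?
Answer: 15408 + 1152*I*√59 ≈ 15408.0 + 8848.7*I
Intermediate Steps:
B(K, Q) = -36 + 4*Q
W(Y) = √(-56 + Y) (W(Y) = √(Y + (-36 + 4*(-5))) = √(Y + (-36 - 20)) = √(Y - 56) = √(-56 + Y))
l = 8 - 8*I*√59 (l = 8 + (√(-56 - 3)*2)*(-4) = 8 + (√(-59)*2)*(-4) = 8 + ((I*√59)*2)*(-4) = 8 + (2*I*√59)*(-4) = 8 - 8*I*√59 ≈ 8.0 - 61.449*I)
J(E) = -6 + 8*I*√59 (J(E) = 2 - (8 - 8*I*√59) = 2 + (-8 + 8*I*√59) = -6 + 8*I*√59)
144*(J(-4) + 113) = 144*((-6 + 8*I*√59) + 113) = 144*(107 + 8*I*√59) = 15408 + 1152*I*√59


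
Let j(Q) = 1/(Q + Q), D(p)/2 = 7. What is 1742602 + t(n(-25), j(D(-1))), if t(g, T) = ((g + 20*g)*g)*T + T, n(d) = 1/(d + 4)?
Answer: 512324999/294 ≈ 1.7426e+6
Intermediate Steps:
D(p) = 14 (D(p) = 2*7 = 14)
j(Q) = 1/(2*Q)
n(d) = 1/(4 + d)
t(g, T) = T + 21*T*g**2 (t(g, T) = ((21*g)*g)*T + T = (21*g**2)*T + T = 21*T*g**2 + T = T + 21*T*g**2)
1742602 + t(n(-25), j(D(-1))) = 1742602 + ((1/2)/14)*(1 + 21*(1/(4 - 25))**2) = 1742602 + ((1/2)*(1/14))*(1 + 21*(1/(-21))**2) = 1742602 + (1 + 21*(-1/21)**2)/28 = 1742602 + (1 + 21*(1/441))/28 = 1742602 + (1 + 1/21)/28 = 1742602 + (1/28)*(22/21) = 1742602 + 11/294 = 512324999/294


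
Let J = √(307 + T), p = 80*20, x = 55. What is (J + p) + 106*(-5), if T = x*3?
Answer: 1070 + 2*√118 ≈ 1091.7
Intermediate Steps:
T = 165 (T = 55*3 = 165)
p = 1600
J = 2*√118 (J = √(307 + 165) = √472 = 2*√118 ≈ 21.726)
(J + p) + 106*(-5) = (2*√118 + 1600) + 106*(-5) = (1600 + 2*√118) - 530 = 1070 + 2*√118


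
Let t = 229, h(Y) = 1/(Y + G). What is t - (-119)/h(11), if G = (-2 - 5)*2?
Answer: -128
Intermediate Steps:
G = -14 (G = -7*2 = -14)
h(Y) = 1/(-14 + Y) (h(Y) = 1/(Y - 14) = 1/(-14 + Y))
t - (-119)/h(11) = 229 - (-119)/(1/(-14 + 11)) = 229 - (-119)/(1/(-3)) = 229 - (-119)/(-1/3) = 229 - (-119)*(-3) = 229 - 1*357 = 229 - 357 = -128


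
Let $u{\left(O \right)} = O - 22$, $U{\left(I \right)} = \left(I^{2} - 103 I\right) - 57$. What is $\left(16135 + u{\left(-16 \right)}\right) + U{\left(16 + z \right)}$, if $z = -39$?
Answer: $18938$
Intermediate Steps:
$U{\left(I \right)} = -57 + I^{2} - 103 I$
$u{\left(O \right)} = -22 + O$
$\left(16135 + u{\left(-16 \right)}\right) + U{\left(16 + z \right)} = \left(16135 - 38\right) - \left(57 - \left(16 - 39\right)^{2} + 103 \left(16 - 39\right)\right) = \left(16135 - 38\right) - \left(-2312 - 529\right) = 16097 + \left(-57 + 529 + 2369\right) = 16097 + 2841 = 18938$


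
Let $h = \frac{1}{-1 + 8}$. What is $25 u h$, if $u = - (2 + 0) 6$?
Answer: $- \frac{300}{7} \approx -42.857$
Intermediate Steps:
$h = \frac{1}{7} \approx 0.14286$
$u = -12$ ($u = \left(-1\right) 2 \cdot 6 = \left(-2\right) 6 = -12$)
$25 u h = 25 \left(-12\right) \frac{1}{7} = \left(-300\right) \frac{1}{7} = - \frac{300}{7}$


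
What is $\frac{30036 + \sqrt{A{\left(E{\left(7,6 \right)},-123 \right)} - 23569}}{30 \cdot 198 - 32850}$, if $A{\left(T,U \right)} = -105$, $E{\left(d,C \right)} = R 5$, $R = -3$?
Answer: $- \frac{5006}{4485} - \frac{i \sqrt{23674}}{26910} \approx -1.1162 - 0.0057177 i$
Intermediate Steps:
$E{\left(d,C \right)} = -15$ ($E{\left(d,C \right)} = \left(-3\right) 5 = -15$)
$\frac{30036 + \sqrt{A{\left(E{\left(7,6 \right)},-123 \right)} - 23569}}{30 \cdot 198 - 32850} = \frac{30036 + \sqrt{-105 - 23569}}{30 \cdot 198 - 32850} = \frac{30036 + \sqrt{-23674}}{5940 - 32850} = \frac{30036 + i \sqrt{23674}}{-26910} = \left(30036 + i \sqrt{23674}\right) \left(- \frac{1}{26910}\right) = - \frac{5006}{4485} - \frac{i \sqrt{23674}}{26910}$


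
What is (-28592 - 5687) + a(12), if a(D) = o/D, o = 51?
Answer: -137099/4 ≈ -34275.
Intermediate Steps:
a(D) = 51/D
(-28592 - 5687) + a(12) = (-28592 - 5687) + 51/12 = -34279 + 51*(1/12) = -34279 + 17/4 = -137099/4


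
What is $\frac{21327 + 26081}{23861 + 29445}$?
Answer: $\frac{23704}{26653} \approx 0.88936$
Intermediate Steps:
$\frac{21327 + 26081}{23861 + 29445} = \frac{47408}{53306} = 47408 \cdot \frac{1}{53306} = \frac{23704}{26653}$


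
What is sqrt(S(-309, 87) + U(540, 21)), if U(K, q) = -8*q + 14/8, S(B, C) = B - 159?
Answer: I*sqrt(2537)/2 ≈ 25.184*I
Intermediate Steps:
S(B, C) = -159 + B
U(K, q) = 7/4 - 8*q (U(K, q) = -8*q + (1/8)*14 = -8*q + 7/4 = 7/4 - 8*q)
sqrt(S(-309, 87) + U(540, 21)) = sqrt((-159 - 309) + (7/4 - 8*21)) = sqrt(-468 + (7/4 - 168)) = sqrt(-468 - 665/4) = sqrt(-2537/4) = I*sqrt(2537)/2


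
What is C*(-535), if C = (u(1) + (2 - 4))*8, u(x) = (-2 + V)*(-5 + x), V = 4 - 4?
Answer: -25680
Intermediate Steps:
V = 0
u(x) = 10 - 2*x (u(x) = (-2 + 0)*(-5 + x) = -2*(-5 + x) = 10 - 2*x)
C = 48 (C = ((10 - 2*1) + (2 - 4))*8 = ((10 - 2) - 2)*8 = (8 - 2)*8 = 6*8 = 48)
C*(-535) = 48*(-535) = -25680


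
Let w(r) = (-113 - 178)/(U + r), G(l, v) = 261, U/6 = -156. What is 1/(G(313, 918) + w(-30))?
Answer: 322/84139 ≈ 0.0038270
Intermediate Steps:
U = -936 (U = 6*(-156) = -936)
w(r) = -291/(-936 + r) (w(r) = (-113 - 178)/(-936 + r) = -291/(-936 + r))
1/(G(313, 918) + w(-30)) = 1/(261 - 291/(-936 - 30)) = 1/(261 - 291/(-966)) = 1/(261 - 291*(-1/966)) = 1/(261 + 97/322) = 1/(84139/322) = 322/84139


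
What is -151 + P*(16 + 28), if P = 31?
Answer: 1213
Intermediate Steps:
-151 + P*(16 + 28) = -151 + 31*(16 + 28) = -151 + 31*44 = -151 + 1364 = 1213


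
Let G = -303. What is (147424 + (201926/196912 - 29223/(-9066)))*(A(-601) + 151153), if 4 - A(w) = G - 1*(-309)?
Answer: 3315113359984000575/148767016 ≈ 2.2284e+10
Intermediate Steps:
A(w) = -2 (A(w) = 4 - (-303 - 1*(-309)) = 4 - (-303 + 309) = 4 - 1*6 = 4 - 6 = -2)
(147424 + (201926/196912 - 29223/(-9066)))*(A(-601) + 151153) = (147424 + (201926/196912 - 29223/(-9066)))*(-2 + 151153) = (147424 + (201926*(1/196912) - 29223*(-1/9066)))*151151 = (147424 + (100963/98456 + 9741/3022))*151151 = (147424 + 632085041/148767016)*151151 = (21932460651825/148767016)*151151 = 3315113359984000575/148767016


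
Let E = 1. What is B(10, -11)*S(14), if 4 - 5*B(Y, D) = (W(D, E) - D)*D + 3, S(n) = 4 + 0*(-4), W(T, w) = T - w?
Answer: -8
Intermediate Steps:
S(n) = 4 (S(n) = 4 + 0 = 4)
B(Y, D) = 1/5 + D/5 (B(Y, D) = 4/5 - (((D - 1*1) - D)*D + 3)/5 = 4/5 - (((D - 1) - D)*D + 3)/5 = 4/5 - (((-1 + D) - D)*D + 3)/5 = 4/5 - (-D + 3)/5 = 4/5 - (3 - D)/5 = 4/5 + (-3/5 + D/5) = 1/5 + D/5)
B(10, -11)*S(14) = (1/5 + (1/5)*(-11))*4 = (1/5 - 11/5)*4 = -2*4 = -8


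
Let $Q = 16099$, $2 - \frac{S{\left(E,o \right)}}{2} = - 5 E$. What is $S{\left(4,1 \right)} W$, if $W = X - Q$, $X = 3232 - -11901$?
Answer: $-42504$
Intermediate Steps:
$X = 15133$ ($X = 3232 + 11901 = 15133$)
$S{\left(E,o \right)} = 4 + 10 E$ ($S{\left(E,o \right)} = 4 - 2 \left(- 5 E\right) = 4 + 10 E$)
$W = -966$ ($W = 15133 - 16099 = -966$)
$S{\left(4,1 \right)} W = \left(4 + 10 \cdot 4\right) \left(-966\right) = \left(4 + 40\right) \left(-966\right) = 44 \left(-966\right) = -42504$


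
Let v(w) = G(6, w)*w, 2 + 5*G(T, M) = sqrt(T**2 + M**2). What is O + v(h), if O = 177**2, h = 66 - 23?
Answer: 156559/5 + 43*sqrt(1885)/5 ≈ 31685.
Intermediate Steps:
h = 43
G(T, M) = -2/5 + sqrt(M**2 + T**2)/5 (G(T, M) = -2/5 + sqrt(T**2 + M**2)/5 = -2/5 + sqrt(M**2 + T**2)/5)
v(w) = w*(-2/5 + sqrt(36 + w**2)/5) (v(w) = (-2/5 + sqrt(w**2 + 6**2)/5)*w = (-2/5 + sqrt(w**2 + 36)/5)*w = (-2/5 + sqrt(36 + w**2)/5)*w = w*(-2/5 + sqrt(36 + w**2)/5))
O = 31329
O + v(h) = 31329 + (1/5)*43*(-2 + sqrt(36 + 43**2)) = 31329 + (1/5)*43*(-2 + sqrt(36 + 1849)) = 31329 + (1/5)*43*(-2 + sqrt(1885)) = 31329 + (-86/5 + 43*sqrt(1885)/5) = 156559/5 + 43*sqrt(1885)/5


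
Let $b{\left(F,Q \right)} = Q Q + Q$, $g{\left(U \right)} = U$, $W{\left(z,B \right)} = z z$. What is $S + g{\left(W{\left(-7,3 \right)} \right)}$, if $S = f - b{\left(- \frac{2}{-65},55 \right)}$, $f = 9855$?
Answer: $6824$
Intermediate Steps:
$W{\left(z,B \right)} = z^{2}$
$b{\left(F,Q \right)} = Q + Q^{2}$ ($b{\left(F,Q \right)} = Q^{2} + Q = Q + Q^{2}$)
$S = 6775$ ($S = 9855 - 55 \left(1 + 55\right) = 9855 - 55 \cdot 56 = 9855 - 3080 = 6775$)
$S + g{\left(W{\left(-7,3 \right)} \right)} = 6775 + \left(-7\right)^{2} = 6775 + 49 = 6824$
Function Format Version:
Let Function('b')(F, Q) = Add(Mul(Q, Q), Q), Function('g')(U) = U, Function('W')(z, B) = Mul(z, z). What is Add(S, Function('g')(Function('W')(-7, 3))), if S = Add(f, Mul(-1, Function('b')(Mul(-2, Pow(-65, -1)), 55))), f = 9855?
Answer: 6824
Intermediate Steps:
Function('W')(z, B) = Pow(z, 2)
Function('b')(F, Q) = Add(Q, Pow(Q, 2)) (Function('b')(F, Q) = Add(Pow(Q, 2), Q) = Add(Q, Pow(Q, 2)))
S = 6775 (S = Add(9855, Mul(-1, Mul(55, Add(1, 55)))) = Add(9855, Mul(-1, Mul(55, 56))) = Add(9855, Mul(-1, 3080)) = Add(9855, -3080) = 6775)
Add(S, Function('g')(Function('W')(-7, 3))) = Add(6775, Pow(-7, 2)) = Add(6775, 49) = 6824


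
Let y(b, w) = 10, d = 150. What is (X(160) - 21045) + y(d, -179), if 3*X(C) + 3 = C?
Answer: -62948/3 ≈ -20983.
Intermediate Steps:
X(C) = -1 + C/3
(X(160) - 21045) + y(d, -179) = ((-1 + (1/3)*160) - 21045) + 10 = ((-1 + 160/3) - 21045) + 10 = (157/3 - 21045) + 10 = -62978/3 + 10 = -62948/3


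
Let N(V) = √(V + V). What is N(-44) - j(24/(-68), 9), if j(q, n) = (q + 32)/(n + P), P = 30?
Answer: -538/663 + 2*I*√22 ≈ -0.81146 + 9.3808*I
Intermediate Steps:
j(q, n) = (32 + q)/(30 + n) (j(q, n) = (q + 32)/(n + 30) = (32 + q)/(30 + n))
N(V) = √2*√V (N(V) = √(2*V) = √2*√V)
N(-44) - j(24/(-68), 9) = √2*√(-44) - (32 + 24/(-68))/(30 + 9) = √2*(2*I*√11) - (32 + 24*(-1/68))/39 = 2*I*√22 - (32 - 6/17)/39 = 2*I*√22 - 538/(39*17) = 2*I*√22 - 1*538/663 = 2*I*√22 - 538/663 = -538/663 + 2*I*√22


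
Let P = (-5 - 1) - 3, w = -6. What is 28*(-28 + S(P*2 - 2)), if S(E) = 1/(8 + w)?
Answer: -770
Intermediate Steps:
P = -9 (P = -6 - 3 = -9)
S(E) = ½ (S(E) = 1/(8 - 6) = 1/2 = ½)
28*(-28 + S(P*2 - 2)) = 28*(-28 + ½) = 28*(-55/2) = -770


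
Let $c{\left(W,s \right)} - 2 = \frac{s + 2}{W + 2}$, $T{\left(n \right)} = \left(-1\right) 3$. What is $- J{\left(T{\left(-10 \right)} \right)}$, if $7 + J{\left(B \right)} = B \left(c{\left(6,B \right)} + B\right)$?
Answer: $\frac{29}{8} \approx 3.625$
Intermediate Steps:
$T{\left(n \right)} = -3$
$c{\left(W,s \right)} = 2 + \frac{2 + s}{2 + W}$ ($c{\left(W,s \right)} = 2 + \frac{s + 2}{W + 2} = 2 + \frac{2 + s}{2 + W}$)
$J{\left(B \right)} = -7 + B \left(\frac{9}{4} + \frac{9 B}{8}\right)$ ($J{\left(B \right)} = -7 + B \left(\frac{6 + B + 2 \cdot 6}{2 + 6} + B\right) = -7 + B \left(\frac{6 + B + 12}{8} + B\right) = -7 + B \left(\frac{18 + B}{8} + B\right) = -7 + B \left(\left(\frac{9}{4} + \frac{B}{8}\right) + B\right) = -7 + B \left(\frac{9}{4} + \frac{9 B}{8}\right)$)
$- J{\left(T{\left(-10 \right)} \right)} = - (-7 + \frac{9}{4} \left(-3\right) + \frac{9 \left(-3\right)^{2}}{8}) = - (-7 - \frac{27}{4} + \frac{9}{8} \cdot 9) = - (-7 - \frac{27}{4} + \frac{81}{8}) = \left(-1\right) \left(- \frac{29}{8}\right) = \frac{29}{8}$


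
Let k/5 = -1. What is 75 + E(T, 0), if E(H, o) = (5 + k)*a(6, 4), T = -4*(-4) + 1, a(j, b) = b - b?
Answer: 75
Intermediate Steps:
k = -5 (k = 5*(-1) = -5)
a(j, b) = 0
T = 17 (T = 16 + 1 = 17)
E(H, o) = 0 (E(H, o) = (5 - 5)*0 = 0*0 = 0)
75 + E(T, 0) = 75 + 0 = 75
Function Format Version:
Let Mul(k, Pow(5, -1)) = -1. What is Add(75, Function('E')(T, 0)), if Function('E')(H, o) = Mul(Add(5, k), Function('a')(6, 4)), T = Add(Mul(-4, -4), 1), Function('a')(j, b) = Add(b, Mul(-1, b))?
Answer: 75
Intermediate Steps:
k = -5 (k = Mul(5, -1) = -5)
Function('a')(j, b) = 0
T = 17 (T = Add(16, 1) = 17)
Function('E')(H, o) = 0 (Function('E')(H, o) = Mul(Add(5, -5), 0) = Mul(0, 0) = 0)
Add(75, Function('E')(T, 0)) = Add(75, 0) = 75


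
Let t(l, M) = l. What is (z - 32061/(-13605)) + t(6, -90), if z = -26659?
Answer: -120860668/4535 ≈ -26651.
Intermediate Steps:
(z - 32061/(-13605)) + t(6, -90) = (-26659 - 32061/(-13605)) + 6 = (-26659 - 32061*(-1/13605)) + 6 = (-26659 + 10687/4535) + 6 = -120887878/4535 + 6 = -120860668/4535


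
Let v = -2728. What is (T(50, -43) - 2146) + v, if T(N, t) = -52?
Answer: -4926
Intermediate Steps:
(T(50, -43) - 2146) + v = (-52 - 2146) - 2728 = -2198 - 2728 = -4926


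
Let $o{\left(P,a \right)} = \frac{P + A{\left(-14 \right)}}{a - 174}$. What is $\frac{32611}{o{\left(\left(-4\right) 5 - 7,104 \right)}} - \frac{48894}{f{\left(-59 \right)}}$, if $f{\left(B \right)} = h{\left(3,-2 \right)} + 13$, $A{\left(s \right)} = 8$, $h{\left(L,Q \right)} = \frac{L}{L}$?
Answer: $\frac{15514897}{133} \approx 1.1665 \cdot 10^{5}$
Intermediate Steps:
$h{\left(L,Q \right)} = 1$
$o{\left(P,a \right)} = \frac{8 + P}{-174 + a}$ ($o{\left(P,a \right)} = \frac{P + 8}{a - 174} = \frac{8 + P}{-174 + a}$)
$f{\left(B \right)} = 14$ ($f{\left(B \right)} = 1 + 13 = 14$)
$\frac{32611}{o{\left(\left(-4\right) 5 - 7,104 \right)}} - \frac{48894}{f{\left(-59 \right)}} = \frac{32611}{\frac{1}{-174 + 104} \left(8 - 27\right)} - \frac{48894}{14} = \frac{32611}{\frac{1}{-70} \left(8 - 27\right)} - \frac{24447}{7} = \frac{32611}{\left(- \frac{1}{70}\right) \left(8 - 27\right)} - \frac{24447}{7} = \frac{32611}{\left(- \frac{1}{70}\right) \left(-19\right)} - \frac{24447}{7} = \frac{32611}{\frac{19}{70}} - \frac{24447}{7} = 32611 \cdot \frac{70}{19} - \frac{24447}{7} = \frac{2282770}{19} - \frac{24447}{7} = \frac{15514897}{133}$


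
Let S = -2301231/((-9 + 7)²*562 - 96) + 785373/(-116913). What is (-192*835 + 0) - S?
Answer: -13355087061907/83865592 ≈ -1.5924e+5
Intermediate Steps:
S = -90244647533/83865592 (S = -2301231/((-2)²*562 - 96) + 785373*(-1/116913) = -2301231/(4*562 - 96) - 261791/38971 = -2301231/(2248 - 96) - 261791/38971 = -2301231/2152 - 261791/38971 = -90244647533/83865592 ≈ -1076.1)
(-192*835 + 0) - S = (-192*835 + 0) - 1*(-90244647533/83865592) = (-160320 + 0) + 90244647533/83865592 = -160320 + 90244647533/83865592 = -13355087061907/83865592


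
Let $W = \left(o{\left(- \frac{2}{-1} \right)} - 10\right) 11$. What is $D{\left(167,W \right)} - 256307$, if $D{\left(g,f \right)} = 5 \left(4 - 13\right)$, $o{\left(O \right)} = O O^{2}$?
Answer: $-256352$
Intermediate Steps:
$o{\left(O \right)} = O^{3}$
$W = -22$ ($W = \left(\left(- \frac{2}{-1}\right)^{3} - 10\right) 11 = \left(\left(\left(-2\right) \left(-1\right)\right)^{3} - 10\right) 11 = \left(2^{3} - 10\right) 11 = \left(8 - 10\right) 11 = \left(-2\right) 11 = -22$)
$D{\left(g,f \right)} = -45$ ($D{\left(g,f \right)} = 5 \left(-9\right) = -45$)
$D{\left(167,W \right)} - 256307 = -45 - 256307 = -256352$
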